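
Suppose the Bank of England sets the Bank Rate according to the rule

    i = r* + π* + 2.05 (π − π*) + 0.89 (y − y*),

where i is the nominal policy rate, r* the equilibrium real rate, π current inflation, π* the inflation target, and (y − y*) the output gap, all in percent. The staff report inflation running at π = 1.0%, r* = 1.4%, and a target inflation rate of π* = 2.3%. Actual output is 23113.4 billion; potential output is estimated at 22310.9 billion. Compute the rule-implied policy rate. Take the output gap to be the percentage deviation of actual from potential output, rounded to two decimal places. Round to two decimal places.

Output gap = 100 × (23113.4 − 22310.9) / 22310.9 = 3.60%.
i = 1.40 + 2.30 + 2.05 × (1.00 − 2.30) + 0.89 × 3.60
   = 1.40 + 2.3 − 2.665 + 3.204 = 4.24

4.24%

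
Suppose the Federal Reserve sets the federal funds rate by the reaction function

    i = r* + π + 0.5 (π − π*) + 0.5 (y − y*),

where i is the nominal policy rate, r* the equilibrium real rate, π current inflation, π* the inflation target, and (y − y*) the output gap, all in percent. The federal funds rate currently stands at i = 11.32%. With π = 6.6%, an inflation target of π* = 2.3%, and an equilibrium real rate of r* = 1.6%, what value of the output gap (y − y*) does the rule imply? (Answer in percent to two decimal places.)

0.5 (y − y*) = 11.32 − 1.6 − 6.6 − 0.5 × (6.6 − 2.3) = 0.97
(y − y*) = 0.97 / 0.5 = 1.94

1.94%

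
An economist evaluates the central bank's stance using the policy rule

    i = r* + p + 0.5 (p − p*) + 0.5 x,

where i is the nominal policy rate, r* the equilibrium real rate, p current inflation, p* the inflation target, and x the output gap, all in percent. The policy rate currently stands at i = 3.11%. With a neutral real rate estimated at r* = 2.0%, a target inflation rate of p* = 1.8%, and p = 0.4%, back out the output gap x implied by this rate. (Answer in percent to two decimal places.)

2.82%

0.5 x = 3.11 − 2.0 − 0.4 − 0.5 × (0.4 − 1.8) = 1.41
x = 1.41 / 0.5 = 2.82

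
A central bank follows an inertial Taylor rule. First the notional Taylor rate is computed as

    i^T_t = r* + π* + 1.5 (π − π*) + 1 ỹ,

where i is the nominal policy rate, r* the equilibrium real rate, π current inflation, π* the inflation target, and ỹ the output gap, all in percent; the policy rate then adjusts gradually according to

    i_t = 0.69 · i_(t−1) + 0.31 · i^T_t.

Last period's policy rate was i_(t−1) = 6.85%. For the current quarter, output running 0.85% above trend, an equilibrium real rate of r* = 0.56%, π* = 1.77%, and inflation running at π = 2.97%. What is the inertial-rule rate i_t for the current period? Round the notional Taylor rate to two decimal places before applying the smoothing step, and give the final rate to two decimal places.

6.27%

Output 0.85% above potential → ỹ = 0.85.
i^T_t = 0.56 + 1.77 + 1.5 × (2.97 − 1.77) + 1 × 0.85
   = 0.56 + 1.77 + 1.8 + 0.85 = 4.98
i_t = 0.69 × 6.85 + 0.31 × 4.98 = 4.7265 + 1.5438 = 6.27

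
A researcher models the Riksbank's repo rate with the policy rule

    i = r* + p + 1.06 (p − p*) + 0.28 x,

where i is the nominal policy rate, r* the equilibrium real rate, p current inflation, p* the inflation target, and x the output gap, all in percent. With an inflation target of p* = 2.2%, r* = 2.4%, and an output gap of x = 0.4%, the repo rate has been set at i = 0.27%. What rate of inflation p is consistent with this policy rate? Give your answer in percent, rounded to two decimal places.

0.04%

Collecting p: i = r* + (1 + 1.06) p − 1.06 p* + 0.28 x
2.06 p = 0.27 − 2.4 + 1.06 × 2.2 − 0.28 × 0.4 = 0.09
p = 0.09 / 2.06 = 0.04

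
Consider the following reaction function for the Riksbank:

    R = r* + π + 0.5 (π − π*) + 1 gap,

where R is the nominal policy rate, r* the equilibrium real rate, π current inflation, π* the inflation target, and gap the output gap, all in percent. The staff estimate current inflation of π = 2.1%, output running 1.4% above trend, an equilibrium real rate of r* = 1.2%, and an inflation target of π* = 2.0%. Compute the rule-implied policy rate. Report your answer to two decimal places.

4.75%

Output 1.4% above potential → gap = 1.4.
R = 1.2 + 2.1 + 0.5 × (2.1 − 2.0) + 1 × 1.4
   = 1.2 + 2.1 + 0.05 + 1.4 = 4.75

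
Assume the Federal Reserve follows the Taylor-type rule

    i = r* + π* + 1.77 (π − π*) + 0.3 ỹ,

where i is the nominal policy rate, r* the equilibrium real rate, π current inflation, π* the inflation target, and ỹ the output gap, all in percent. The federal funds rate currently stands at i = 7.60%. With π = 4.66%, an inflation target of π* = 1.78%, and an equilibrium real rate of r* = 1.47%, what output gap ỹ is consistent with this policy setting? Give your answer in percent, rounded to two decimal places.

-2.49%

0.3 ỹ = 7.60 − 1.47 − 1.78 − 1.77 × (4.66 − 1.78) = -0.7476
ỹ = -0.7476 / 0.3 = -2.49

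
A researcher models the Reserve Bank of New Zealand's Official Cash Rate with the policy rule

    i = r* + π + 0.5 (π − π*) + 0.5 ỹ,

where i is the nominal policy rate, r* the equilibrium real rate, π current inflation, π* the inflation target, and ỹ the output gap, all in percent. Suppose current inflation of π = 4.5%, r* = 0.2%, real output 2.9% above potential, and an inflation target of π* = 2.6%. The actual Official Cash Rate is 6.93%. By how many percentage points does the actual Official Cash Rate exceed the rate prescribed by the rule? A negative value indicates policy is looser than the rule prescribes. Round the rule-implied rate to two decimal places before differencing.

Output 2.9% above potential → ỹ = 2.9.
i = 0.2 + 4.5 + 0.5 × (4.5 − 2.6) + 0.5 × 2.9
   = 0.2 + 4.5 + 0.95 + 1.45 = 7.10
Deviation = 6.93 − 7.10 = -0.17 pp.

-0.17 pp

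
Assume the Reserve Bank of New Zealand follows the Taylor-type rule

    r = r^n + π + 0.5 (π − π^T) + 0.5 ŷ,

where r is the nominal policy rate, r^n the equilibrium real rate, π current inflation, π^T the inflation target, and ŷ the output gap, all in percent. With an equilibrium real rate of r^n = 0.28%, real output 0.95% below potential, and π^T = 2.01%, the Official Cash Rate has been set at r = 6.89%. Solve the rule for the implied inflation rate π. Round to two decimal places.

5.39%

Output 0.95% below potential → ŷ = -0.95.
Collecting π: r = r^n + (1 + 0.5) π − 0.5 π^T + 0.5 ŷ
1.5 π = 6.89 − 0.28 + 0.5 × 2.01 − 0.5 × (-0.95) = 8.09
π = 8.09 / 1.5 = 5.39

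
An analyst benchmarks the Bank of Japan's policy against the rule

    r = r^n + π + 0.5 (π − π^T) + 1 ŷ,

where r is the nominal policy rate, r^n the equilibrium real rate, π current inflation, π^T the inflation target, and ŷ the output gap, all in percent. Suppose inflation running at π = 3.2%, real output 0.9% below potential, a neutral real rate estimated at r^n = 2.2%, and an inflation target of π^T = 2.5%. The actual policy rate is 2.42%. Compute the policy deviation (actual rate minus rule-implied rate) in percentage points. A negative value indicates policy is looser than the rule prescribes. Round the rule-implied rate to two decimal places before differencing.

Output 0.9% below potential → ŷ = -0.9.
r = 2.2 + 3.2 + 0.5 × (3.2 − 2.5) + 1 × (-0.9)
   = 2.2 + 3.2 + 0.35 − 0.9 = 4.85
Deviation = 2.42 − 4.85 = -2.43 pp.

-2.43 pp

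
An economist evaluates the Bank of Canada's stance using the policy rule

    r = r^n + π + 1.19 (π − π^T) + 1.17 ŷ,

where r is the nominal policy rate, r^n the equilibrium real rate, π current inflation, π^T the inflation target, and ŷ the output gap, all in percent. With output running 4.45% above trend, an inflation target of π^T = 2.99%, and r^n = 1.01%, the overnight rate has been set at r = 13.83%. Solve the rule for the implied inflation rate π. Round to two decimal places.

Output 4.45% above potential → ŷ = 4.45.
Collecting π: r = r^n + (1 + 1.19) π − 1.19 π^T + 1.17 ŷ
2.19 π = 13.83 − 1.01 + 1.19 × 2.99 − 1.17 × 4.45 = 11.1716
π = 11.1716 / 2.19 = 5.10

5.10%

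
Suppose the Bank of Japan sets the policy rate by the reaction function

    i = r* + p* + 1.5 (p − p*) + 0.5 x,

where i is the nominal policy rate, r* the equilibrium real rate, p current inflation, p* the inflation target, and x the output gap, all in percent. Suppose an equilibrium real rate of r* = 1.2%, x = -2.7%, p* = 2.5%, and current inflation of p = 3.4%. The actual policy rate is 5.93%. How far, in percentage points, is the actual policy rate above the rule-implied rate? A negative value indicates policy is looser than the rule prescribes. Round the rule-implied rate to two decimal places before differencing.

2.23 pp

i = 1.2 + 2.5 + 1.5 × (3.4 − 2.5) + 0.5 × (-2.7)
   = 1.2 + 2.5 + 1.35 − 1.35 = 3.70
Deviation = 5.93 − 3.70 = 2.23 pp.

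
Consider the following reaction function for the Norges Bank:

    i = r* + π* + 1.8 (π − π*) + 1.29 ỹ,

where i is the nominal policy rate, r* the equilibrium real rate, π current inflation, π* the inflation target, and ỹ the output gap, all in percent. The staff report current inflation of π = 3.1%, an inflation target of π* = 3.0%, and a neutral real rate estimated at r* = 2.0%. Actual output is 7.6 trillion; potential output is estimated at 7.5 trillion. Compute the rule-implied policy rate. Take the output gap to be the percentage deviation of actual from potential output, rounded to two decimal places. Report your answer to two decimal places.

Output gap = 100 × (7.6 − 7.5) / 7.5 = 1.33%.
i = 2.00 + 3.00 + 1.8 × (3.10 − 3.00) + 1.29 × 1.33
   = 2.00 + 3 + 0.18 + 1.7157 = 6.90

6.90%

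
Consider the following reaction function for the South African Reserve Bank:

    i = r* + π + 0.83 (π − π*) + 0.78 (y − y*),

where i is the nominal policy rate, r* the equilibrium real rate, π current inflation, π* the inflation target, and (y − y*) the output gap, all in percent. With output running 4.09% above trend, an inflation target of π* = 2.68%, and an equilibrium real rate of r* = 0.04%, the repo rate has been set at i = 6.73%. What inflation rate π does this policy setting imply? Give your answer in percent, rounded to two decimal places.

Output 4.09% above potential → (y − y*) = 4.09.
Collecting π: i = r* + (1 + 0.83) π − 0.83 π* + 0.78 (y − y*)
1.83 π = 6.73 − 0.04 + 0.83 × 2.68 − 0.78 × 4.09 = 5.7242
π = 5.7242 / 1.83 = 3.13

3.13%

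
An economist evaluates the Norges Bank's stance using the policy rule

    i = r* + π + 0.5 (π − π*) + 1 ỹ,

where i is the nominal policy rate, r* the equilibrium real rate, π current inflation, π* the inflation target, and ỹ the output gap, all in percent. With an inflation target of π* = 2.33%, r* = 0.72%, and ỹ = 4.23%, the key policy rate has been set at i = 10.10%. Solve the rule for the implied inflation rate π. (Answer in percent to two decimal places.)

4.21%

Collecting π: i = r* + (1 + 0.5) π − 0.5 π* + 1 ỹ
1.5 π = 10.10 − 0.72 + 0.5 × 2.33 − 1 × 4.23 = 6.315
π = 6.315 / 1.5 = 4.21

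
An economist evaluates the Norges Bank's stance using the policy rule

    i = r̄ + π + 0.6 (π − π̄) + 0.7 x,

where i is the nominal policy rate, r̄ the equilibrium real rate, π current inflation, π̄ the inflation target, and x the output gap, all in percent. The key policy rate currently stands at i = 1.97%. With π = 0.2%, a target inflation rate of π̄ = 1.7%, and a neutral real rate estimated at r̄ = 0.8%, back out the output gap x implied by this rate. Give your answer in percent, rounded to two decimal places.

2.67%

0.7 x = 1.97 − 0.8 − 0.2 − 0.6 × (0.2 − 1.7) = 1.87
x = 1.87 / 0.7 = 2.67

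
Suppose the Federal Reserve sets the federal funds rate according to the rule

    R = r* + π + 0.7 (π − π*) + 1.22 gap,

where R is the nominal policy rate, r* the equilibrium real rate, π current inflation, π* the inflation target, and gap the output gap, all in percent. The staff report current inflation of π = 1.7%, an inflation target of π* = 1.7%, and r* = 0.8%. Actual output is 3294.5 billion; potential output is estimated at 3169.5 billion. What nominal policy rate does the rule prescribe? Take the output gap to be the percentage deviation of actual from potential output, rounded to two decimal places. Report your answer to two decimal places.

7.31%

Output gap = 100 × (3294.5 − 3169.5) / 3169.5 = 3.94%.
R = 0.80 + 1.70 + 0.7 × (1.70 − 1.70) + 1.22 × 3.94
   = 0.80 + 1.7 + 0 + 4.8068 = 7.31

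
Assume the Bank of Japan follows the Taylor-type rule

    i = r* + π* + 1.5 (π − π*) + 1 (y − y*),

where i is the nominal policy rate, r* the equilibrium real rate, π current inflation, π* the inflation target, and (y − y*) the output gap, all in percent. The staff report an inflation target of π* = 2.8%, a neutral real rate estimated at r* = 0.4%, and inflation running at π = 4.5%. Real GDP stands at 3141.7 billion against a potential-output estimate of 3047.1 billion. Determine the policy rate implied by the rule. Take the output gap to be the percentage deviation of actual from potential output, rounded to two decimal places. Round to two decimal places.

Output gap = 100 × (3141.7 − 3047.1) / 3047.1 = 3.10%.
i = 0.40 + 2.80 + 1.5 × (4.50 − 2.80) + 1 × 3.10
   = 0.40 + 2.8 + 2.55 + 3.1 = 8.85

8.85%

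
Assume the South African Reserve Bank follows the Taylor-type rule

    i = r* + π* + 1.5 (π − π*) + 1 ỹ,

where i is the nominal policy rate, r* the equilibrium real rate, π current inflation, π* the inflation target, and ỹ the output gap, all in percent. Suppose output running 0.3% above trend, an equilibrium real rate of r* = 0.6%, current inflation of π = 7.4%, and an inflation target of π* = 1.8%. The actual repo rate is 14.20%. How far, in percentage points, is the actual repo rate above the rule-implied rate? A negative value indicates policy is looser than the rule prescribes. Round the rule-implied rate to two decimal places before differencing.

3.10 pp

Output 0.3% above potential → ỹ = 0.3.
i = 0.6 + 1.8 + 1.5 × (7.4 − 1.8) + 1 × 0.3
   = 0.6 + 1.8 + 8.4 + 0.3 = 11.10
Deviation = 14.20 − 11.10 = 3.10 pp.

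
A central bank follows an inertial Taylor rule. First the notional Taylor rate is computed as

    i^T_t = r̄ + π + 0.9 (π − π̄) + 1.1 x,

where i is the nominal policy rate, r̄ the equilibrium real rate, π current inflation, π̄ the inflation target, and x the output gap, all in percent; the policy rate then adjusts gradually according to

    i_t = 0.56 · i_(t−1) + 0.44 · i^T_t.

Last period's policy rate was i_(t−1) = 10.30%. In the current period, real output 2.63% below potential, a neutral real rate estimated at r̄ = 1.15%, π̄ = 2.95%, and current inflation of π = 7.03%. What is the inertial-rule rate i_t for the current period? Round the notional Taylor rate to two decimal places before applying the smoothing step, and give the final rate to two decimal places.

Output 2.63% below potential → x = -2.63.
i^T_t = 1.15 + 7.03 + 0.9 × (7.03 − 2.95) + 1.1 × (-2.63)
   = 1.15 + 7.03 + 3.672 − 2.893 = 8.96
i_t = 0.56 × 10.30 + 0.44 × 8.96 = 5.768 + 3.9424 = 9.71

9.71%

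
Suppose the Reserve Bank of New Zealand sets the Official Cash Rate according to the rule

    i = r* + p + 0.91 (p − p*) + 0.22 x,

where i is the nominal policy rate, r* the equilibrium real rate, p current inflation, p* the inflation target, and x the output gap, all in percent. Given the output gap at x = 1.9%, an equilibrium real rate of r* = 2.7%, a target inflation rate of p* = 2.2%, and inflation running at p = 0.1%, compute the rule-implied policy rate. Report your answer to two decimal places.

1.31%

i = 2.7 + 0.1 + 0.91 × (0.1 − 2.2) + 0.22 × 1.9
   = 2.7 + 0.1 − 1.911 + 0.418 = 1.31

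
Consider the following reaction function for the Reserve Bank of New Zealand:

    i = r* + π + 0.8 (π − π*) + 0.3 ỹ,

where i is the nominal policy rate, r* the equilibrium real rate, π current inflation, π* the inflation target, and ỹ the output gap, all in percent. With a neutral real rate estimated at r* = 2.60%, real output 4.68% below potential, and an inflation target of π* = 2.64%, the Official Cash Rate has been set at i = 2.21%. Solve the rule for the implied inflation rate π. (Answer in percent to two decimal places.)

1.74%

Output 4.68% below potential → ỹ = -4.68.
Collecting π: i = r* + (1 + 0.8) π − 0.8 π* + 0.3 ỹ
1.8 π = 2.21 − 2.60 + 0.8 × 2.64 − 0.3 × (-4.68) = 3.126
π = 3.126 / 1.8 = 1.74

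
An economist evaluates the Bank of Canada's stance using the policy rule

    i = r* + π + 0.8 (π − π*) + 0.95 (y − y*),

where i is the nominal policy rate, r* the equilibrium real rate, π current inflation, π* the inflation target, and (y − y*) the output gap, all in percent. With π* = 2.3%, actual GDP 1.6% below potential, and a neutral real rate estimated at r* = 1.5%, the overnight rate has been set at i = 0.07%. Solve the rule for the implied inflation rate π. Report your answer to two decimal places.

Output 1.6% below potential → (y − y*) = -1.6.
Collecting π: i = r* + (1 + 0.8) π − 0.8 π* + 0.95 (y − y*)
1.8 π = 0.07 − 1.5 + 0.8 × 2.3 − 0.95 × (-1.6) = 1.93
π = 1.93 / 1.8 = 1.07

1.07%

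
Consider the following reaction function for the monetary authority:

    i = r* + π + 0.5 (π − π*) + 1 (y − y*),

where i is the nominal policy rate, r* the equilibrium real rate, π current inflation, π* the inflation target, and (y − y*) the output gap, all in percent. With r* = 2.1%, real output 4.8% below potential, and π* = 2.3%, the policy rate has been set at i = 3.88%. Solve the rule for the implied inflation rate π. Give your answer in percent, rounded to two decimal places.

Output 4.8% below potential → (y − y*) = -4.8.
Collecting π: i = r* + (1 + 0.5) π − 0.5 π* + 1 (y − y*)
1.5 π = 3.88 − 2.1 + 0.5 × 2.3 − 1 × (-4.8) = 7.73
π = 7.73 / 1.5 = 5.15

5.15%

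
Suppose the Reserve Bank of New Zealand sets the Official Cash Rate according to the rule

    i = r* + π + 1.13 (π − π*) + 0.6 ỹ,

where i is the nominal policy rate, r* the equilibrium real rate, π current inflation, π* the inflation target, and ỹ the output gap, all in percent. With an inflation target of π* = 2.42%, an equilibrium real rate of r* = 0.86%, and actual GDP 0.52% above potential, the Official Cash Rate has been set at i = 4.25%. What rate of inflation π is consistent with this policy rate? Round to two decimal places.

2.73%

Output 0.52% above potential → ỹ = 0.52.
Collecting π: i = r* + (1 + 1.13) π − 1.13 π* + 0.6 ỹ
2.13 π = 4.25 − 0.86 + 1.13 × 2.42 − 0.6 × 0.52 = 5.8126
π = 5.8126 / 2.13 = 2.73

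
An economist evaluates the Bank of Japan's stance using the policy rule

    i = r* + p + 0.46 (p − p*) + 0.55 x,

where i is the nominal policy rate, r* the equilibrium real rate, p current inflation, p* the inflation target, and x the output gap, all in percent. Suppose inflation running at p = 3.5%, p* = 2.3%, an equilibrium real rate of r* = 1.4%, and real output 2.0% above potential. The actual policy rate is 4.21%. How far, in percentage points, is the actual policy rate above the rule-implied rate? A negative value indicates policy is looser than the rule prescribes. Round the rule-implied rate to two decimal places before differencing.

Output 2.0% above potential → x = 2.0.
i = 1.4 + 3.5 + 0.46 × (3.5 − 2.3) + 0.55 × 2.0
   = 1.4 + 3.5 + 0.552 + 1.1 = 6.55
Deviation = 4.21 − 6.55 = -2.34 pp.

-2.34 pp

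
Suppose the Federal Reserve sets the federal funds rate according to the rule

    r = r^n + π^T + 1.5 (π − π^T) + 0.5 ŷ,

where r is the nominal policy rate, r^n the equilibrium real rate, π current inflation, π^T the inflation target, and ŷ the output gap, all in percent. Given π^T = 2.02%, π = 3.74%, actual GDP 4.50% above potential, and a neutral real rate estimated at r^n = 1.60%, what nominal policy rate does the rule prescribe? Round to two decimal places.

8.45%

Output 4.50% above potential → ŷ = 4.50.
r = 1.60 + 2.02 + 1.5 × (3.74 − 2.02) + 0.5 × 4.50
   = 1.60 + 2.02 + 2.58 + 2.25 = 8.45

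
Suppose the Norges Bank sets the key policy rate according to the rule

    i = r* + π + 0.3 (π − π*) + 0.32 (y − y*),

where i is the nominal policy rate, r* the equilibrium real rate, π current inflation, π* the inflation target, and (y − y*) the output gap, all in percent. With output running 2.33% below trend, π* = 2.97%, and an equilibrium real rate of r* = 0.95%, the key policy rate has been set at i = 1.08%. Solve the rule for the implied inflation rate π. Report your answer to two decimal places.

1.36%

Output 2.33% below potential → (y − y*) = -2.33.
Collecting π: i = r* + (1 + 0.3) π − 0.3 π* + 0.32 (y − y*)
1.3 π = 1.08 − 0.95 + 0.3 × 2.97 − 0.32 × (-2.33) = 1.7666
π = 1.7666 / 1.3 = 1.36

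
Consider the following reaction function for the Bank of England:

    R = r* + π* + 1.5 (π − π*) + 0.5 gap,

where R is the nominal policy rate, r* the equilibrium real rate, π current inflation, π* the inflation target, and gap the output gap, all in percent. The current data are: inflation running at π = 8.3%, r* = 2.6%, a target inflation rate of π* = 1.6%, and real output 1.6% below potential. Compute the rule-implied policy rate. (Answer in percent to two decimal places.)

13.45%

Output 1.6% below potential → gap = -1.6.
R = 2.6 + 1.6 + 1.5 × (8.3 − 1.6) + 0.5 × (-1.6)
   = 2.6 + 1.6 + 10.05 − 0.8 = 13.45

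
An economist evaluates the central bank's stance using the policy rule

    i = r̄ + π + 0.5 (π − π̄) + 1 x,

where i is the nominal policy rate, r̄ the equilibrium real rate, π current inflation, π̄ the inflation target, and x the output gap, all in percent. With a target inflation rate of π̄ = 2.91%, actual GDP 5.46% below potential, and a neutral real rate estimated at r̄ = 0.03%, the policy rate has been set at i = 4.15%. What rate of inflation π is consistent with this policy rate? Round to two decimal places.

Output 5.46% below potential → x = -5.46.
Collecting π: i = r̄ + (1 + 0.5) π − 0.5 π̄ + 1 x
1.5 π = 4.15 − 0.03 + 0.5 × 2.91 − 1 × (-5.46) = 11.035
π = 11.035 / 1.5 = 7.36

7.36%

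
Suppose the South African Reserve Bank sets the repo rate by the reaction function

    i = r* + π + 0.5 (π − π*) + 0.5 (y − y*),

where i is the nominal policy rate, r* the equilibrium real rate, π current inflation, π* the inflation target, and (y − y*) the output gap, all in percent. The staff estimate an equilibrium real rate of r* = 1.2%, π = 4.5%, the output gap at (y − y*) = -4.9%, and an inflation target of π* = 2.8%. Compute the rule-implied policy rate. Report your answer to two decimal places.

i = 1.2 + 4.5 + 0.5 × (4.5 − 2.8) + 0.5 × (-4.9)
   = 1.2 + 4.5 + 0.85 − 2.45 = 4.10

4.10%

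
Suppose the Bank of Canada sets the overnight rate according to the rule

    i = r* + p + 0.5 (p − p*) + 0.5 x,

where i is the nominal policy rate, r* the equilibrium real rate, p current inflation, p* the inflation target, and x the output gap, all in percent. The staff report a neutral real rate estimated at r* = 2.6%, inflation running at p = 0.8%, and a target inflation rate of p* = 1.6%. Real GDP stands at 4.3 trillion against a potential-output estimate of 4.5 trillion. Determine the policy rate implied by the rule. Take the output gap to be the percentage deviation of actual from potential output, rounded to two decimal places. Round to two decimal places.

0.78%

Output gap = 100 × (4.3 − 4.5) / 4.5 = -4.44%.
i = 2.60 + 0.80 + 0.5 × (0.80 − 1.60) + 0.5 × (-4.44)
   = 2.60 + 0.8 − 0.4 − 2.22 = 0.78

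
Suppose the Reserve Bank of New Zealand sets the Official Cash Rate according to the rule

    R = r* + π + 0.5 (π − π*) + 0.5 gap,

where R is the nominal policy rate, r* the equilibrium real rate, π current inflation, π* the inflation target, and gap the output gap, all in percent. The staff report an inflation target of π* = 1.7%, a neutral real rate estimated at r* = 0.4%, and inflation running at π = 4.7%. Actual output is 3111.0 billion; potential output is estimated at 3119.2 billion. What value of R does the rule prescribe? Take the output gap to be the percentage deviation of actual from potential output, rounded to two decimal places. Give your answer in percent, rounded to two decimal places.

Output gap = 100 × (3111.0 − 3119.2) / 3119.2 = -0.26%.
R = 0.40 + 4.70 + 0.5 × (4.70 − 1.70) + 0.5 × (-0.26)
   = 0.40 + 4.7 + 1.5 − 0.13 = 6.47

6.47%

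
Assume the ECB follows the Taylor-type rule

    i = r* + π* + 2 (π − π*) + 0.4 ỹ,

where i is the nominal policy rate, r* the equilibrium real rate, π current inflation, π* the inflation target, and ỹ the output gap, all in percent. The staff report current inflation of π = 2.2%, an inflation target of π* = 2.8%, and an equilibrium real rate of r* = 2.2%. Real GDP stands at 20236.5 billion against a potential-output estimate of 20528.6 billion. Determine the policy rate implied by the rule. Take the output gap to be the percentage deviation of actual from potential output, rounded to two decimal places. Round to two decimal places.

Output gap = 100 × (20236.5 − 20528.6) / 20528.6 = -1.42%.
i = 2.20 + 2.80 + 2 × (2.20 − 2.80) + 0.4 × (-1.42)
   = 2.20 + 2.8 − 1.2 − 0.568 = 3.23

3.23%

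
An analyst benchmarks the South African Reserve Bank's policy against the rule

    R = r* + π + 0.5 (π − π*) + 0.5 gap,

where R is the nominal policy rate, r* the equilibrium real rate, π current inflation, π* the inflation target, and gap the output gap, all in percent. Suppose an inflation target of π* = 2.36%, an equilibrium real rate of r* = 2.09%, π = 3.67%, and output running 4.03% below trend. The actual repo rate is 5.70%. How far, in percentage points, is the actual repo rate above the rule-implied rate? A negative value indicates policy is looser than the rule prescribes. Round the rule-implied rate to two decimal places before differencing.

1.30 pp

Output 4.03% below potential → gap = -4.03.
R = 2.09 + 3.67 + 0.5 × (3.67 − 2.36) + 0.5 × (-4.03)
   = 2.09 + 3.67 + 0.655 − 2.015 = 4.40
Deviation = 5.70 − 4.40 = 1.30 pp.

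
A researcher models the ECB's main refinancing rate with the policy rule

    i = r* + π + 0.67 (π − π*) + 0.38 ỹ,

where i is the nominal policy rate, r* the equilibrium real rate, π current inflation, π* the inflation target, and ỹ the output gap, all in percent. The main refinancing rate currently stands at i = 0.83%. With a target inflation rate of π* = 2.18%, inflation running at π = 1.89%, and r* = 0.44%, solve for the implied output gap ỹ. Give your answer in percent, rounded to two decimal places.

0.38 ỹ = 0.83 − 0.44 − 1.89 − 0.67 × (1.89 − 2.18) = -1.3057
ỹ = -1.3057 / 0.38 = -3.44

-3.44%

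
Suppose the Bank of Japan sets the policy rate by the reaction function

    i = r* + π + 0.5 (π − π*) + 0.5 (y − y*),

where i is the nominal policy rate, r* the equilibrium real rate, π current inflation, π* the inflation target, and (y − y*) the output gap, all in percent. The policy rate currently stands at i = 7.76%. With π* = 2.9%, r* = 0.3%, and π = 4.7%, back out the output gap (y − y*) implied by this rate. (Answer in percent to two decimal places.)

3.72%

0.5 (y − y*) = 7.76 − 0.3 − 4.7 − 0.5 × (4.7 − 2.9) = 1.86
(y − y*) = 1.86 / 0.5 = 3.72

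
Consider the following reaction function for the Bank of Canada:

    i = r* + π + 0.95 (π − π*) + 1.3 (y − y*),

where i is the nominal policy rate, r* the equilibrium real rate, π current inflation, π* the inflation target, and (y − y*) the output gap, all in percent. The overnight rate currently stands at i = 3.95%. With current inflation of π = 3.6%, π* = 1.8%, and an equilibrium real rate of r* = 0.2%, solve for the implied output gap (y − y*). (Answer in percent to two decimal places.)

1.3 (y − y*) = 3.95 − 0.2 − 3.6 − 0.95 × (3.6 − 1.8) = -1.56
(y − y*) = -1.56 / 1.3 = -1.20

-1.20%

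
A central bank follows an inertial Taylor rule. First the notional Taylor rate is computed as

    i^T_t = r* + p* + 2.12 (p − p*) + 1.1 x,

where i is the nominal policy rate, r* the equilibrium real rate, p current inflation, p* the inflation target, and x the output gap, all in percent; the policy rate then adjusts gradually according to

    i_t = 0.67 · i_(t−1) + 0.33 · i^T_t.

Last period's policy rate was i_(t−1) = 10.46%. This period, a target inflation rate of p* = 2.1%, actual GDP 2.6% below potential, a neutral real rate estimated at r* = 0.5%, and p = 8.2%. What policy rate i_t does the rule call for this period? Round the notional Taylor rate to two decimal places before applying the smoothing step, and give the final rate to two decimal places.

Output 2.6% below potential → x = -2.6.
i^T_t = 0.5 + 2.1 + 2.12 × (8.2 − 2.1) + 1.1 × (-2.6)
   = 0.5 + 2.1 + 12.932 − 2.86 = 12.67
i_t = 0.67 × 10.46 + 0.33 × 12.67 = 7.0082 + 4.1811 = 11.19

11.19%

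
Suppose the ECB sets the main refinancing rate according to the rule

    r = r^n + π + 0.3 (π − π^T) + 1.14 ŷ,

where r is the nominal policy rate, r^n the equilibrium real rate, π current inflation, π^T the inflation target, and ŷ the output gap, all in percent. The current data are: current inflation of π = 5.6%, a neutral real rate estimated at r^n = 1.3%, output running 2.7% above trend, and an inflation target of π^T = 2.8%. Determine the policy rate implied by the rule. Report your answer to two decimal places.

10.82%

Output 2.7% above potential → ŷ = 2.7.
r = 1.3 + 5.6 + 0.3 × (5.6 − 2.8) + 1.14 × 2.7
   = 1.3 + 5.6 + 0.84 + 3.078 = 10.82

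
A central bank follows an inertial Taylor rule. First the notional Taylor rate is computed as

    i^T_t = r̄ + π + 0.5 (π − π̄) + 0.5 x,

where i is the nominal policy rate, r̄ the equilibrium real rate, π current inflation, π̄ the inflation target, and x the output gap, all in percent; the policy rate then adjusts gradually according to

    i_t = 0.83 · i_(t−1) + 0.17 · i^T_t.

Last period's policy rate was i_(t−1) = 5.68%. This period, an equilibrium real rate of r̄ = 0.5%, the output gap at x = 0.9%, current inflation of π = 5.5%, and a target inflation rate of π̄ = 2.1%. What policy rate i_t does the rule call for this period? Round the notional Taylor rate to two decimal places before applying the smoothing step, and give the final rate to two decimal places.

6.10%

i^T_t = 0.5 + 5.5 + 0.5 × (5.5 − 2.1) + 0.5 × 0.9
   = 0.5 + 5.5 + 1.7 + 0.45 = 8.15
i_t = 0.83 × 5.68 + 0.17 × 8.15 = 4.7144 + 1.3855 = 6.10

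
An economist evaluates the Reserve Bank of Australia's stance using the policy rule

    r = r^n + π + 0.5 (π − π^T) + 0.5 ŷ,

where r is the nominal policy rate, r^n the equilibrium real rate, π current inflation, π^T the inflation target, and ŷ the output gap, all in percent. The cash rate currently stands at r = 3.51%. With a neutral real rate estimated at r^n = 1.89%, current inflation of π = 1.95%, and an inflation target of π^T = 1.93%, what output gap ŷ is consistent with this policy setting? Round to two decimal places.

-0.68%

0.5 ŷ = 3.51 − 1.89 − 1.95 − 0.5 × (1.95 − 1.93) = -0.34
ŷ = -0.34 / 0.5 = -0.68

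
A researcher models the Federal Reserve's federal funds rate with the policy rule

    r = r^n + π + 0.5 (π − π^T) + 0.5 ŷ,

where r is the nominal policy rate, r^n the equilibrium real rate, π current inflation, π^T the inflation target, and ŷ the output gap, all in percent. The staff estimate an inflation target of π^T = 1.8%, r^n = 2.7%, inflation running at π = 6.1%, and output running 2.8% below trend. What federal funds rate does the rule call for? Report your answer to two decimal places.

9.55%

Output 2.8% below potential → ŷ = -2.8.
r = 2.7 + 6.1 + 0.5 × (6.1 − 1.8) + 0.5 × (-2.8)
   = 2.7 + 6.1 + 2.15 − 1.4 = 9.55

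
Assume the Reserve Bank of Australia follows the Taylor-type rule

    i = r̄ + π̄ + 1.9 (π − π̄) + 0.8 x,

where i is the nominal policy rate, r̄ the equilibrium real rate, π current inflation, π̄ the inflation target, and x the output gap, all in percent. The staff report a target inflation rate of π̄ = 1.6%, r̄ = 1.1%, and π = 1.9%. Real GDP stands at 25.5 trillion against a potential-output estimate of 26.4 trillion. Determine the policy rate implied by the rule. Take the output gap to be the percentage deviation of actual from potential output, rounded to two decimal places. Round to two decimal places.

Output gap = 100 × (25.5 − 26.4) / 26.4 = -3.41%.
i = 1.10 + 1.60 + 1.9 × (1.90 − 1.60) + 0.8 × (-3.41)
   = 1.10 + 1.6 + 0.57 − 2.728 = 0.54

0.54%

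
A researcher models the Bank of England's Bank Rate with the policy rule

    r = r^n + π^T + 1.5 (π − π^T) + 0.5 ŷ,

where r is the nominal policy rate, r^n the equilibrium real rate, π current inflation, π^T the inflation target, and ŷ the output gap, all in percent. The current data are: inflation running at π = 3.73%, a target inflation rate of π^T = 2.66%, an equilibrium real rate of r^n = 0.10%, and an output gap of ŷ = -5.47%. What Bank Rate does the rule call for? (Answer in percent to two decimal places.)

r = 0.10 + 2.66 + 1.5 × (3.73 − 2.66) + 0.5 × (-5.47)
   = 0.10 + 2.66 + 1.605 − 2.735 = 1.63

1.63%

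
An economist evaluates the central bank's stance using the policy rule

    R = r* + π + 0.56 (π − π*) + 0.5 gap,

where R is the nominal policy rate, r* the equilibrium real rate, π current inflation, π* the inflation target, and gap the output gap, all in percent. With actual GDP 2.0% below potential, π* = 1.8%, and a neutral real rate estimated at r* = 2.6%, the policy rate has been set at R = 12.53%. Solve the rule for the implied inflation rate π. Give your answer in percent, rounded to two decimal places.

Output 2.0% below potential → gap = -2.0.
Collecting π: R = r* + (1 + 0.56) π − 0.56 π* + 0.5 gap
1.56 π = 12.53 − 2.6 + 0.56 × 1.8 − 0.5 × (-2.0) = 11.938
π = 11.938 / 1.56 = 7.65

7.65%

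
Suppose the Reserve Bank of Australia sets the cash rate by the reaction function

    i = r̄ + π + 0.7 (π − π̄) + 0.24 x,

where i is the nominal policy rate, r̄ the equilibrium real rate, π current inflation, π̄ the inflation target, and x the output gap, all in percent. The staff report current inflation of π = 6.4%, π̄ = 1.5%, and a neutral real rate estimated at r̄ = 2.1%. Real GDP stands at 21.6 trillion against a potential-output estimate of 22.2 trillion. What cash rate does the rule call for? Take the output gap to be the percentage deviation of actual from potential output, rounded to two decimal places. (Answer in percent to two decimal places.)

Output gap = 100 × (21.6 − 22.2) / 22.2 = -2.70%.
i = 2.10 + 6.40 + 0.7 × (6.40 − 1.50) + 0.24 × (-2.70)
   = 2.10 + 6.4 + 3.43 − 0.648 = 11.28

11.28%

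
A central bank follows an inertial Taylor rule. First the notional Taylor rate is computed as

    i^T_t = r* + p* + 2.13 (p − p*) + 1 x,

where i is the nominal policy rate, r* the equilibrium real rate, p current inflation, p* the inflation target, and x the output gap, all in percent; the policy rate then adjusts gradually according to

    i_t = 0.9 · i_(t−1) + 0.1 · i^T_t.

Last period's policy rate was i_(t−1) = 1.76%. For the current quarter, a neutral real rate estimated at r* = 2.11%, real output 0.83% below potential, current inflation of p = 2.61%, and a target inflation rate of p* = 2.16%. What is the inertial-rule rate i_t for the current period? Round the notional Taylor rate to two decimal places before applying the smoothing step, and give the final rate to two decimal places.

Output 0.83% below potential → x = -0.83.
i^T_t = 2.11 + 2.16 + 2.13 × (2.61 − 2.16) + 1 × (-0.83)
   = 2.11 + 2.16 + 0.9585 − 0.83 = 4.40
i_t = 0.9 × 1.76 + 0.1 × 4.40 = 1.584 + 0.44 = 2.02

2.02%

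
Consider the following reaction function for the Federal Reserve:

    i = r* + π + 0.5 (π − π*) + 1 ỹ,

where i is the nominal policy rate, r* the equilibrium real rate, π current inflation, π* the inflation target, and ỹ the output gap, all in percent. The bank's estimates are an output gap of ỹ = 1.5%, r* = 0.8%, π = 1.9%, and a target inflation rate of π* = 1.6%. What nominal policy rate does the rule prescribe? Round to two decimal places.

4.35%

i = 0.8 + 1.9 + 0.5 × (1.9 − 1.6) + 1 × 1.5
   = 0.8 + 1.9 + 0.15 + 1.5 = 4.35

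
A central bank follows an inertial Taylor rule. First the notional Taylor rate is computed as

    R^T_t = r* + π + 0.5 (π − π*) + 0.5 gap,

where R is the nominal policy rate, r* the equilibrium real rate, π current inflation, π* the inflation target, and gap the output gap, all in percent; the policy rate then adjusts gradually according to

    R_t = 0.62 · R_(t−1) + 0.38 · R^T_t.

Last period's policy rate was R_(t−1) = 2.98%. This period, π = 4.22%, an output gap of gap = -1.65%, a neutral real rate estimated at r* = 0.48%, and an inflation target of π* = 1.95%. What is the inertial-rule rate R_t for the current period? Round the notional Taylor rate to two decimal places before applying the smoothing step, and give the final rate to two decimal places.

3.75%

R^T_t = 0.48 + 4.22 + 0.5 × (4.22 − 1.95) + 0.5 × (-1.65)
   = 0.48 + 4.22 + 1.135 − 0.825 = 5.01
R_t = 0.62 × 2.98 + 0.38 × 5.01 = 1.8476 + 1.9038 = 3.75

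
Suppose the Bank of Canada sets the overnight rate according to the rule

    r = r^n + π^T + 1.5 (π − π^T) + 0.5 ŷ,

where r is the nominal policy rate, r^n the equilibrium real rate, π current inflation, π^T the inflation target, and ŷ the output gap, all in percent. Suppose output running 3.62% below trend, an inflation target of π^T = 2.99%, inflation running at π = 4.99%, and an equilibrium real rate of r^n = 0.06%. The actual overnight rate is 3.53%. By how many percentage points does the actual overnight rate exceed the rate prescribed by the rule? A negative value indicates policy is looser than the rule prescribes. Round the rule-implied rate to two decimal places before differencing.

Output 3.62% below potential → ŷ = -3.62.
r = 0.06 + 2.99 + 1.5 × (4.99 − 2.99) + 0.5 × (-3.62)
   = 0.06 + 2.99 + 3 − 1.81 = 4.24
Deviation = 3.53 − 4.24 = -0.71 pp.

-0.71 pp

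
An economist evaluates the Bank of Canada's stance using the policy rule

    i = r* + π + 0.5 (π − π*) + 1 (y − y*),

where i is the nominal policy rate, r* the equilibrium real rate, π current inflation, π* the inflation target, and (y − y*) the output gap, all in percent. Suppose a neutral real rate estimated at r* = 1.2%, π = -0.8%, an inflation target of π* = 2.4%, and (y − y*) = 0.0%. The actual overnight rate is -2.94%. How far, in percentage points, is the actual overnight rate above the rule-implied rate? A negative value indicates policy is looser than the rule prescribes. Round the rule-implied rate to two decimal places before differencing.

i = 1.2 + (-0.8) + 0.5 × (-0.8 − 2.4) + 1 × 0.0
   = 1.2 − 0.8 − 1.6 + 0 = -1.20
Deviation = -2.94 − (-1.20) = -1.74 pp.

-1.74 pp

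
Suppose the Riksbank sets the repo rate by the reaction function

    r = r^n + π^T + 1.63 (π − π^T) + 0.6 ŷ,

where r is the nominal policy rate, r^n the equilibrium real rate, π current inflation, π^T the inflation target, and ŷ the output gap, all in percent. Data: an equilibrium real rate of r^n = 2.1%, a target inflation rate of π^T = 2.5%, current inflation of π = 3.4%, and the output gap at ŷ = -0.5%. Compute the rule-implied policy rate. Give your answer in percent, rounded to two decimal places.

5.77%

r = 2.1 + 2.5 + 1.63 × (3.4 − 2.5) + 0.6 × (-0.5)
   = 2.1 + 2.5 + 1.467 − 0.3 = 5.77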